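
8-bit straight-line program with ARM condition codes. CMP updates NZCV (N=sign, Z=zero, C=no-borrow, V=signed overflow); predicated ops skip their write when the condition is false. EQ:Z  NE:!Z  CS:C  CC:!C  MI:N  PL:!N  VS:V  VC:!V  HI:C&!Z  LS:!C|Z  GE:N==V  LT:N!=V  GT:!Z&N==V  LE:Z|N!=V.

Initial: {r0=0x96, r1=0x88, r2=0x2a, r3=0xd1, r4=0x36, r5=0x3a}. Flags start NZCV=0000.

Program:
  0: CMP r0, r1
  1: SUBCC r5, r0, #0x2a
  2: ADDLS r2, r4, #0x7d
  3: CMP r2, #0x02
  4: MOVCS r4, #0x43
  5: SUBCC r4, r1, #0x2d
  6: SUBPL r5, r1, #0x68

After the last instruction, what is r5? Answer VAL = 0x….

VAL = 0x20

0: ✓ CMP  NZCV=0010
1: · SUBCC
2: · ADDLS
3: ✓ CMP  NZCV=0010
4: ✓ MOVCS  r4←0x43
5: · SUBCC
6: ✓ SUBPL  r5←0x20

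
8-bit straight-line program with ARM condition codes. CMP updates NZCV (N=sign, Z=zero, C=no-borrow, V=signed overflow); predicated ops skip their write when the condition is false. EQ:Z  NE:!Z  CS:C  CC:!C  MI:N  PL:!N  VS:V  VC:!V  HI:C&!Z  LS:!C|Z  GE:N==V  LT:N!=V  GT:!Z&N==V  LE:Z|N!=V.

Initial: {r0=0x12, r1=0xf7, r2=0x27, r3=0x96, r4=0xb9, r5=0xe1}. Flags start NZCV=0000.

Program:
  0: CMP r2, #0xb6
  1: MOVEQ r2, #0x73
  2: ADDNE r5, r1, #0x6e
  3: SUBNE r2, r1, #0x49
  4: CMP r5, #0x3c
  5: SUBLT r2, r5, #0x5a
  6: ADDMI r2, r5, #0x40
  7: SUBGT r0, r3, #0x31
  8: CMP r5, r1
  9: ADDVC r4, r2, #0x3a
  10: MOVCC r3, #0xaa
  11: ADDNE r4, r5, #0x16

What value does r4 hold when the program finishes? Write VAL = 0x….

0: ✓ CMP  NZCV=0000
1: · MOVEQ
2: ✓ ADDNE  r5←0x65
3: ✓ SUBNE  r2←0xae
4: ✓ CMP  NZCV=0010
5: · SUBLT
6: · ADDMI
7: ✓ SUBGT  r0←0x65
8: ✓ CMP  NZCV=0000
9: ✓ ADDVC  r4←0xe8
10: ✓ MOVCC  r3←0xaa
11: ✓ ADDNE  r4←0x7b

VAL = 0x7b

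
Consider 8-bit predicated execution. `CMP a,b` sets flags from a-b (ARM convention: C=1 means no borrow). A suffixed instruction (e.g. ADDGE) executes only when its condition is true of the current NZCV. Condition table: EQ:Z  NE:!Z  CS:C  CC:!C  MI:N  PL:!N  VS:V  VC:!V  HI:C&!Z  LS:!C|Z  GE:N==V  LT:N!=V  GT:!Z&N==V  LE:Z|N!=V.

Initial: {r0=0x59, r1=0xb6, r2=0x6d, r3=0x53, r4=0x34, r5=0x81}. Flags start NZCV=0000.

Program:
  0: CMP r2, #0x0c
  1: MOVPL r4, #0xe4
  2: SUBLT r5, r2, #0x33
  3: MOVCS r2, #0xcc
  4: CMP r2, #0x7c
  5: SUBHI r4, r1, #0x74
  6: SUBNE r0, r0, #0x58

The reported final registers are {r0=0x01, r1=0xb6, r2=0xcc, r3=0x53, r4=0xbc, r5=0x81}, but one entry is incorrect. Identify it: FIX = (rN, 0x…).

FIX = (r4, 0x42)

[0] flags=0010 → (cmp)
[1] flags=0010 PL?T → r4=0xe4
[2] flags=0010 LT?F → skip
[3] flags=0010 CS?T → r2=0xcc
[4] flags=0011 → (cmp)
[5] flags=0011 HI?T → r4=0x42
[6] flags=0011 NE?T → r0=0x01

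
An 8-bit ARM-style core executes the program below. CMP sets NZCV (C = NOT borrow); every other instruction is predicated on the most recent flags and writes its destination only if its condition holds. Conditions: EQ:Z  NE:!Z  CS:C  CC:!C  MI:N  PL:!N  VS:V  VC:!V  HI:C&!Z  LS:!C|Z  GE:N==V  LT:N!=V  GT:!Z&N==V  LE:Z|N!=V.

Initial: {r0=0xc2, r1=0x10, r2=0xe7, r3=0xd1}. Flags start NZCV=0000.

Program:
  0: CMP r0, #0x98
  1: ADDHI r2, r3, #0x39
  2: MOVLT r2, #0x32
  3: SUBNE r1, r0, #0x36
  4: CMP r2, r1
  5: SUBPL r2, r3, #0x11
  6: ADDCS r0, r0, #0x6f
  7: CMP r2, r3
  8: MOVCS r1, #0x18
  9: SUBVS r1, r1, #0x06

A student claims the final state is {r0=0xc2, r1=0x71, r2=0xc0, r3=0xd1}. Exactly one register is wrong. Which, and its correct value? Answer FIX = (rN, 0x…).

FIX = (r1, 0x8c)

0: ✓ CMP  NZCV=0010
1: ✓ ADDHI  r2←0x0a
2: · MOVLT
3: ✓ SUBNE  r1←0x8c
4: ✓ CMP  NZCV=0000
5: ✓ SUBPL  r2←0xc0
6: · ADDCS
7: ✓ CMP  NZCV=1000
8: · MOVCS
9: · SUBVS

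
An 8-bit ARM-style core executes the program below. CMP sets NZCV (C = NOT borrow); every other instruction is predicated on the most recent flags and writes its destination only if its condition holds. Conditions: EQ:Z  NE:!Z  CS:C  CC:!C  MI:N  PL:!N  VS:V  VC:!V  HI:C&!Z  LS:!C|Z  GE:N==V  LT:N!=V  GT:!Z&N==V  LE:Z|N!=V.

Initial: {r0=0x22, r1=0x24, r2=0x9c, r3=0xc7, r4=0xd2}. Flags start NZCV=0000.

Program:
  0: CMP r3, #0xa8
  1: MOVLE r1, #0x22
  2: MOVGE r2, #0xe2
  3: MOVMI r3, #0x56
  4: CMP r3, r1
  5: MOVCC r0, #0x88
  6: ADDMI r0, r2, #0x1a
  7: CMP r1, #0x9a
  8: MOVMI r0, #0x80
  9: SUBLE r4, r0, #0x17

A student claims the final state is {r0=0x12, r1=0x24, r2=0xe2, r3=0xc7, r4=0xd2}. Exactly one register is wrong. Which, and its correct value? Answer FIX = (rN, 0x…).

0: ✓ CMP  NZCV=0010
1: · MOVLE
2: ✓ MOVGE  r2←0xe2
3: · MOVMI
4: ✓ CMP  NZCV=1010
5: · MOVCC
6: ✓ ADDMI  r0←0xfc
7: ✓ CMP  NZCV=1001
8: ✓ MOVMI  r0←0x80
9: · SUBLE

FIX = (r0, 0x80)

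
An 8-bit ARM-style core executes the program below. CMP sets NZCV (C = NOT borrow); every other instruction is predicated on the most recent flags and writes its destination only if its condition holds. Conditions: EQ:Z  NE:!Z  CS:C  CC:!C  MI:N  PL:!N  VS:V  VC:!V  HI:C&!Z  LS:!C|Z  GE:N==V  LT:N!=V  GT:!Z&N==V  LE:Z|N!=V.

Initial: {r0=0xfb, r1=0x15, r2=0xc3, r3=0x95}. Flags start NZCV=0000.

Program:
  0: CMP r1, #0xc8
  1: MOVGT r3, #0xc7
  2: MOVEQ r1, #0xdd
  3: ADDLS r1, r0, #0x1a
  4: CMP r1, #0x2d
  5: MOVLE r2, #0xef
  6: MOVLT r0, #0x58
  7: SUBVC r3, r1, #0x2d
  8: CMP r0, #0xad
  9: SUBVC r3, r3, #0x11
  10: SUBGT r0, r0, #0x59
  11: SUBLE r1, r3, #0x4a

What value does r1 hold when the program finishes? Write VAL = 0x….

0: ✓ CMP  NZCV=0000
1: ✓ MOVGT  r3←0xc7
2: · MOVEQ
3: ✓ ADDLS  r1←0x15
4: ✓ CMP  NZCV=1000
5: ✓ MOVLE  r2←0xef
6: ✓ MOVLT  r0←0x58
7: ✓ SUBVC  r3←0xe8
8: ✓ CMP  NZCV=1001
9: · SUBVC
10: ✓ SUBGT  r0←0xff
11: · SUBLE

VAL = 0x15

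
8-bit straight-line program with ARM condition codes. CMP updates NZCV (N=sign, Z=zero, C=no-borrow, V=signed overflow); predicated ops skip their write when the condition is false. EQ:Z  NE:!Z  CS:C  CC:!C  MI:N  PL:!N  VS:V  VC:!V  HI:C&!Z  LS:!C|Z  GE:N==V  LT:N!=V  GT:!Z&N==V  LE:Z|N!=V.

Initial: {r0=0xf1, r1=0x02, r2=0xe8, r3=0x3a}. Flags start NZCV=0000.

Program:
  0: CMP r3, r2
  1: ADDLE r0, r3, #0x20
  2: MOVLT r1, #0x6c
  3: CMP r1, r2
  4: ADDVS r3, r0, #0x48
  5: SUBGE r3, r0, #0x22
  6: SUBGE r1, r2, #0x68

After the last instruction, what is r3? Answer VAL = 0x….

VAL = 0xcf

[0] flags=0000 → (cmp)
[1] flags=0000 LE?F → skip
[2] flags=0000 LT?F → skip
[3] flags=0000 → (cmp)
[4] flags=0000 VS?F → skip
[5] flags=0000 GE?T → r3=0xcf
[6] flags=0000 GE?T → r1=0x80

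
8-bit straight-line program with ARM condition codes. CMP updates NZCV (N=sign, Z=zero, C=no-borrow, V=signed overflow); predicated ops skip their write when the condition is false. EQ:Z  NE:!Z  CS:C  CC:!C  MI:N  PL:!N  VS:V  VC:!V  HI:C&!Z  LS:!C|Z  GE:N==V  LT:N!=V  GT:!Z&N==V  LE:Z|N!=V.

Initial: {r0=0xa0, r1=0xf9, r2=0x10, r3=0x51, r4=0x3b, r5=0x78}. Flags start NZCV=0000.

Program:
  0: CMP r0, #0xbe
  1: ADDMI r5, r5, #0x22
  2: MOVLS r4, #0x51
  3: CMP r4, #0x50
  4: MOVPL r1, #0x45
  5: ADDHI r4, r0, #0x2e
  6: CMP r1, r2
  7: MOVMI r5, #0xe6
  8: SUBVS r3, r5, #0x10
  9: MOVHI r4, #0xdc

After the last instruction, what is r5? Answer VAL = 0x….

VAL = 0x9a

0: ✓ CMP  NZCV=1000
1: ✓ ADDMI  r5←0x9a
2: ✓ MOVLS  r4←0x51
3: ✓ CMP  NZCV=0010
4: ✓ MOVPL  r1←0x45
5: ✓ ADDHI  r4←0xce
6: ✓ CMP  NZCV=0010
7: · MOVMI
8: · SUBVS
9: ✓ MOVHI  r4←0xdc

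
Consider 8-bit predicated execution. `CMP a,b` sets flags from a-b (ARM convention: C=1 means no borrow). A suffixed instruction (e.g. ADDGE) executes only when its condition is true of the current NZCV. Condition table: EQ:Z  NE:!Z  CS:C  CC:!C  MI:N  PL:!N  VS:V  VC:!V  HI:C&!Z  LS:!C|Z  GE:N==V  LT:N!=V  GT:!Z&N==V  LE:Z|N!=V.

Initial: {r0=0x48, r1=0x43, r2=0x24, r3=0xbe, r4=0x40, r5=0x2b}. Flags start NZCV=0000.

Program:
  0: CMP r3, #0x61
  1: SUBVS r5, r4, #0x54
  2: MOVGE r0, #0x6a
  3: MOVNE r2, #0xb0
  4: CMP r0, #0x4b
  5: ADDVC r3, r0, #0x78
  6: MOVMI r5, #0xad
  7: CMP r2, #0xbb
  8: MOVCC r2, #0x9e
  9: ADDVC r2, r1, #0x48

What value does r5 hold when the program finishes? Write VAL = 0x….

VAL = 0xad

[0] flags=0011 → (cmp)
[1] flags=0011 VS?T → r5=0xec
[2] flags=0011 GE?F → skip
[3] flags=0011 NE?T → r2=0xb0
[4] flags=1000 → (cmp)
[5] flags=1000 VC?T → r3=0xc0
[6] flags=1000 MI?T → r5=0xad
[7] flags=1000 → (cmp)
[8] flags=1000 CC?T → r2=0x9e
[9] flags=1000 VC?T → r2=0x8b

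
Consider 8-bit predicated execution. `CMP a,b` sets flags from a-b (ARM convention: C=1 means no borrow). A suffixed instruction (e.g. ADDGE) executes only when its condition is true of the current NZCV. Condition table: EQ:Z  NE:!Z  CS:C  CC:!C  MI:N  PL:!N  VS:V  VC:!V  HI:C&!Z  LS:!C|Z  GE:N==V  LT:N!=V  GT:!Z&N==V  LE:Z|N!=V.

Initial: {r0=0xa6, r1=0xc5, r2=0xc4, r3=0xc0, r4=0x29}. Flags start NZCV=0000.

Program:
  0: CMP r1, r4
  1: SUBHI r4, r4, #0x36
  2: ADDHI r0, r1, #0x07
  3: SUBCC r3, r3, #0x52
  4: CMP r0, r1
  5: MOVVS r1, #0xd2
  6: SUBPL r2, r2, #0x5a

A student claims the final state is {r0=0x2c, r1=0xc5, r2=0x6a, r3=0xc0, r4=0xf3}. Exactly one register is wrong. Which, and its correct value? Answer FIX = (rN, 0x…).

[0] flags=1010 → (cmp)
[1] flags=1010 HI?T → r4=0xf3
[2] flags=1010 HI?T → r0=0xcc
[3] flags=1010 CC?F → skip
[4] flags=0010 → (cmp)
[5] flags=0010 VS?F → skip
[6] flags=0010 PL?T → r2=0x6a

FIX = (r0, 0xcc)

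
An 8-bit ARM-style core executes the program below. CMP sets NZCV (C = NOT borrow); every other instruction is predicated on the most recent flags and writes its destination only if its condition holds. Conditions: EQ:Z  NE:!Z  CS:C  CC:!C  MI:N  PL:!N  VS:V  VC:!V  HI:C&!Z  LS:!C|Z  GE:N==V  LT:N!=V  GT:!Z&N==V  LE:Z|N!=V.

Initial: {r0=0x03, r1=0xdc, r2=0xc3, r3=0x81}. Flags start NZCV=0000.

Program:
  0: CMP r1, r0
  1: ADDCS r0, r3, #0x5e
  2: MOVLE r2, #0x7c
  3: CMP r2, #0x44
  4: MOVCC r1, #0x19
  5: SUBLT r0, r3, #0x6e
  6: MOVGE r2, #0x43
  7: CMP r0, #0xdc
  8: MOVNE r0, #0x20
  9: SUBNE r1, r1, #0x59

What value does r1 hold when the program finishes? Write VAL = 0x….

0: ✓ CMP  NZCV=1010
1: ✓ ADDCS  r0←0xdf
2: ✓ MOVLE  r2←0x7c
3: ✓ CMP  NZCV=0010
4: · MOVCC
5: · SUBLT
6: ✓ MOVGE  r2←0x43
7: ✓ CMP  NZCV=0010
8: ✓ MOVNE  r0←0x20
9: ✓ SUBNE  r1←0x83

VAL = 0x83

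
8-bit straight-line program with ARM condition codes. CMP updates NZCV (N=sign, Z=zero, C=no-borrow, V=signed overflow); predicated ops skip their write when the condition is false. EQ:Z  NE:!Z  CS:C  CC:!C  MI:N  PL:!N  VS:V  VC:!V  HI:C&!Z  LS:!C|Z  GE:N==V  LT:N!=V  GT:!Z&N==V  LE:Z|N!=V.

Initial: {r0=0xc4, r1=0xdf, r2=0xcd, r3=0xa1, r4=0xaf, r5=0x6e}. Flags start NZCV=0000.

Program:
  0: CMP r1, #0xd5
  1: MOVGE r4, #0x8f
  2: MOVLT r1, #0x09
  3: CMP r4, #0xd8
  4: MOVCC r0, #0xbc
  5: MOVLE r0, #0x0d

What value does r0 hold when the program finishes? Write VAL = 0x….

[0] flags=0010 → (cmp)
[1] flags=0010 GE?T → r4=0x8f
[2] flags=0010 LT?F → skip
[3] flags=1000 → (cmp)
[4] flags=1000 CC?T → r0=0xbc
[5] flags=1000 LE?T → r0=0x0d

VAL = 0x0d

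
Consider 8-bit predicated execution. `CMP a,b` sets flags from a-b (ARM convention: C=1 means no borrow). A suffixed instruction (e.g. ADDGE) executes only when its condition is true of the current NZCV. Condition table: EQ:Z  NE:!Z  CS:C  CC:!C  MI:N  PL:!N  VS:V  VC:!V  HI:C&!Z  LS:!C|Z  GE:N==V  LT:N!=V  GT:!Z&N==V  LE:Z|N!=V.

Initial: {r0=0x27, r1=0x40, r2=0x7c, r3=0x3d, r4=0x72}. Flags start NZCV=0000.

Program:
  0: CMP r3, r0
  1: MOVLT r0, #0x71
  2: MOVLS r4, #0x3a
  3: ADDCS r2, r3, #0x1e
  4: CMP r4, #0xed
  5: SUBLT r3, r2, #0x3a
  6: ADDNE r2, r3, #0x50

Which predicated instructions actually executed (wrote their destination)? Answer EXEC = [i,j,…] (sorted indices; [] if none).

EXEC = [3,6]

0: ✓ CMP  NZCV=0010
1: · MOVLT
2: · MOVLS
3: ✓ ADDCS  r2←0x5b
4: ✓ CMP  NZCV=1001
5: · SUBLT
6: ✓ ADDNE  r2←0x8d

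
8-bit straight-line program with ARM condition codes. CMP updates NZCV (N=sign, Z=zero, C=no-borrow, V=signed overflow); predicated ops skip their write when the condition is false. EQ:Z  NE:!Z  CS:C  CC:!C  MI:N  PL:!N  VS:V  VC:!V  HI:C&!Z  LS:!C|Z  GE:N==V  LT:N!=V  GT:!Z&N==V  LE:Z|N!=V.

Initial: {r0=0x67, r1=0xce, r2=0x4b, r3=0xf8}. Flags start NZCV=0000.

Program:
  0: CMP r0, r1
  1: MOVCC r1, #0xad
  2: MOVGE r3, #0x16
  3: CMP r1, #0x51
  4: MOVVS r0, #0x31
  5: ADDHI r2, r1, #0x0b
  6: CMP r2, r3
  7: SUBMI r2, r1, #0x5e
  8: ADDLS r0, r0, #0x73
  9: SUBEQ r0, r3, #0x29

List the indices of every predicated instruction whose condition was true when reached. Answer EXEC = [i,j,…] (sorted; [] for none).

EXEC = [1,2,4,5,7]

[0] flags=1001 → (cmp)
[1] flags=1001 CC?T → r1=0xad
[2] flags=1001 GE?T → r3=0x16
[3] flags=0011 → (cmp)
[4] flags=0011 VS?T → r0=0x31
[5] flags=0011 HI?T → r2=0xb8
[6] flags=1010 → (cmp)
[7] flags=1010 MI?T → r2=0x4f
[8] flags=1010 LS?F → skip
[9] flags=1010 EQ?F → skip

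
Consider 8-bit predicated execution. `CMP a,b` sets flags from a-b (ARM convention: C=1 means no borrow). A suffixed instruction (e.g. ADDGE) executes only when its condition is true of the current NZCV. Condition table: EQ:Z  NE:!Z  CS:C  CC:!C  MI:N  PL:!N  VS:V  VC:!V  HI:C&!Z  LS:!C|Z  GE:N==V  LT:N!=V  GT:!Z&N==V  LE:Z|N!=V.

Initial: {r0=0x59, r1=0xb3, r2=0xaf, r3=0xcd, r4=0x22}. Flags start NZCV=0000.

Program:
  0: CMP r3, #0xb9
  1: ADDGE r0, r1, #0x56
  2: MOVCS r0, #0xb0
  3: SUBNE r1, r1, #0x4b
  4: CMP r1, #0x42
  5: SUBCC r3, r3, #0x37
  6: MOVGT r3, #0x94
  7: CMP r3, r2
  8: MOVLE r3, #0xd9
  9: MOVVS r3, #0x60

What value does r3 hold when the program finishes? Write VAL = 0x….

VAL = 0xd9

0: ✓ CMP  NZCV=0010
1: ✓ ADDGE  r0←0x09
2: ✓ MOVCS  r0←0xb0
3: ✓ SUBNE  r1←0x68
4: ✓ CMP  NZCV=0010
5: · SUBCC
6: ✓ MOVGT  r3←0x94
7: ✓ CMP  NZCV=1000
8: ✓ MOVLE  r3←0xd9
9: · MOVVS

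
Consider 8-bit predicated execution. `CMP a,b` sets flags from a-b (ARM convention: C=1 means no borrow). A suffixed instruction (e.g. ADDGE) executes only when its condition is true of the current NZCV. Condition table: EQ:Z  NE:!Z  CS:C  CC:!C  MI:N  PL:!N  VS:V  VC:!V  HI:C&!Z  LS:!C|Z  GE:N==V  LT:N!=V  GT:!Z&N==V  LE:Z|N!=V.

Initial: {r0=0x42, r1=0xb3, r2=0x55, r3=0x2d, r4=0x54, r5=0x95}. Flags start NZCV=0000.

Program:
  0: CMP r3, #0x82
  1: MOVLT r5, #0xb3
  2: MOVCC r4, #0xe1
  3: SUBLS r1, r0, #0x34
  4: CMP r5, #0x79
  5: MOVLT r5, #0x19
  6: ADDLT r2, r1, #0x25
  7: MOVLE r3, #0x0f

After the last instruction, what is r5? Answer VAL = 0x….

VAL = 0x19

0: ✓ CMP  NZCV=1001
1: · MOVLT
2: ✓ MOVCC  r4←0xe1
3: ✓ SUBLS  r1←0x0e
4: ✓ CMP  NZCV=0011
5: ✓ MOVLT  r5←0x19
6: ✓ ADDLT  r2←0x33
7: ✓ MOVLE  r3←0x0f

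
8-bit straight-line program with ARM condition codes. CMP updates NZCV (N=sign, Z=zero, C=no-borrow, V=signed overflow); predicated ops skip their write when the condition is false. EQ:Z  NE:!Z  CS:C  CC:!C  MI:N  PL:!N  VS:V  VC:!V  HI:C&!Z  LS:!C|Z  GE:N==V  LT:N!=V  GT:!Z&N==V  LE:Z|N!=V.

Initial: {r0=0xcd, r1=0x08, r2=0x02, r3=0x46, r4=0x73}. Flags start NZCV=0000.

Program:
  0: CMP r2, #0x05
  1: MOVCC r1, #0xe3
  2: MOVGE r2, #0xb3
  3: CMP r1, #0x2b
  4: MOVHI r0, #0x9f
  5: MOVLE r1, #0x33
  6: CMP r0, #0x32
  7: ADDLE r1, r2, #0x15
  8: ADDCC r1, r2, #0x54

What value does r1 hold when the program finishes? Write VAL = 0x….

VAL = 0x17

[0] flags=1000 → (cmp)
[1] flags=1000 CC?T → r1=0xe3
[2] flags=1000 GE?F → skip
[3] flags=1010 → (cmp)
[4] flags=1010 HI?T → r0=0x9f
[5] flags=1010 LE?T → r1=0x33
[6] flags=0011 → (cmp)
[7] flags=0011 LE?T → r1=0x17
[8] flags=0011 CC?F → skip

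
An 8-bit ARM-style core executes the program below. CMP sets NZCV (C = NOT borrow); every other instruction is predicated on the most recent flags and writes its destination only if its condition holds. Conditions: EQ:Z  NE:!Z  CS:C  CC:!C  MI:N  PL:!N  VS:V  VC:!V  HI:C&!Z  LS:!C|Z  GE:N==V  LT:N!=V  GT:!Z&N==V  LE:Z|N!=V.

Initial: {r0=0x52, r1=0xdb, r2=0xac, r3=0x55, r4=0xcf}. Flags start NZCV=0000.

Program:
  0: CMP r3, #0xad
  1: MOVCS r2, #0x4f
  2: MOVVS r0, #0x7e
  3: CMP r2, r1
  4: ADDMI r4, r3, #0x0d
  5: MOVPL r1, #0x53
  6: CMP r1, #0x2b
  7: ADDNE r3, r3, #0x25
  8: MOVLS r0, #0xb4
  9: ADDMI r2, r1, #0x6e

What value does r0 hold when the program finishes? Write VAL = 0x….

VAL = 0x7e

0: ✓ CMP  NZCV=1001
1: · MOVCS
2: ✓ MOVVS  r0←0x7e
3: ✓ CMP  NZCV=1000
4: ✓ ADDMI  r4←0x62
5: · MOVPL
6: ✓ CMP  NZCV=1010
7: ✓ ADDNE  r3←0x7a
8: · MOVLS
9: ✓ ADDMI  r2←0x49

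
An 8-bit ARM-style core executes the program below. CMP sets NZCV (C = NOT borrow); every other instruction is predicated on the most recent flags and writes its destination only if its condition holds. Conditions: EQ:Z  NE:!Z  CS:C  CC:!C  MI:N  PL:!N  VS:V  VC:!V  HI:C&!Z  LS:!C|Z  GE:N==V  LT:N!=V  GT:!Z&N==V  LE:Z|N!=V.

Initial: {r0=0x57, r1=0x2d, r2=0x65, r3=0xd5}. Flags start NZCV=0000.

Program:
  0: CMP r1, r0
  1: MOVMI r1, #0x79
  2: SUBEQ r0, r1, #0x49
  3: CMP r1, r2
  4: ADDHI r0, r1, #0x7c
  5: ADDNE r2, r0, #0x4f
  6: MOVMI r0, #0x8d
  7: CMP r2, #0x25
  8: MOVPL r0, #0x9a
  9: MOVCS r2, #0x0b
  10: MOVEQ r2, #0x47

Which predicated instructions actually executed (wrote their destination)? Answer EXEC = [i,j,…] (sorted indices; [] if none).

[0] flags=1000 → (cmp)
[1] flags=1000 MI?T → r1=0x79
[2] flags=1000 EQ?F → skip
[3] flags=0010 → (cmp)
[4] flags=0010 HI?T → r0=0xf5
[5] flags=0010 NE?T → r2=0x44
[6] flags=0010 MI?F → skip
[7] flags=0010 → (cmp)
[8] flags=0010 PL?T → r0=0x9a
[9] flags=0010 CS?T → r2=0x0b
[10] flags=0010 EQ?F → skip

EXEC = [1,4,5,8,9]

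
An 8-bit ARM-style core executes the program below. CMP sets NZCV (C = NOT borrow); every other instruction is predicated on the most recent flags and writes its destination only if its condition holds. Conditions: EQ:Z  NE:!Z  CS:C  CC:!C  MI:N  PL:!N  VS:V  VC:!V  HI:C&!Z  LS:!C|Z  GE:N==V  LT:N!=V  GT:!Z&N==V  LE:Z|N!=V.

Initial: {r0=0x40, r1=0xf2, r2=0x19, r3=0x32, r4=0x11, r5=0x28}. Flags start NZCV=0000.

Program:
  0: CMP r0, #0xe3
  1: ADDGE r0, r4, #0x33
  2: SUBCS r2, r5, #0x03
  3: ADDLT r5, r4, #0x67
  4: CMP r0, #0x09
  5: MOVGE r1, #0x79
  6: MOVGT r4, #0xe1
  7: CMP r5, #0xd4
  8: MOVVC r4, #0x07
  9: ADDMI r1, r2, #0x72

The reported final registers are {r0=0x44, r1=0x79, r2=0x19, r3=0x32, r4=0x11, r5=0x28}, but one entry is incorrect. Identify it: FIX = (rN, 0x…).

[0] flags=0000 → (cmp)
[1] flags=0000 GE?T → r0=0x44
[2] flags=0000 CS?F → skip
[3] flags=0000 LT?F → skip
[4] flags=0010 → (cmp)
[5] flags=0010 GE?T → r1=0x79
[6] flags=0010 GT?T → r4=0xe1
[7] flags=0000 → (cmp)
[8] flags=0000 VC?T → r4=0x07
[9] flags=0000 MI?F → skip

FIX = (r4, 0x07)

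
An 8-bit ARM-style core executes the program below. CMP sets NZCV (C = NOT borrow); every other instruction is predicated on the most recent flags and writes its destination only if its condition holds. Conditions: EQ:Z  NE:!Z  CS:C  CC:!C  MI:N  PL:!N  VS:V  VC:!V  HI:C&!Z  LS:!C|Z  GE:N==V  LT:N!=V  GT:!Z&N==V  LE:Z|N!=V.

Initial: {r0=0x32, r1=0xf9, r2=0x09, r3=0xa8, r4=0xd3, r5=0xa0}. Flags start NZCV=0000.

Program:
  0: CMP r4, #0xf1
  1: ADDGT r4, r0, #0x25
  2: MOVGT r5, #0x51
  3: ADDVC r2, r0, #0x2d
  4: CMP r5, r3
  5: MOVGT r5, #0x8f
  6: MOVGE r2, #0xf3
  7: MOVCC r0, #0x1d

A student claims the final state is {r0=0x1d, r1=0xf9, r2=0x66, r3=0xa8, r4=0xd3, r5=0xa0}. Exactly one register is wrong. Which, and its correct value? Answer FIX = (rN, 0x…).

FIX = (r2, 0x5f)

[0] flags=1000 → (cmp)
[1] flags=1000 GT?F → skip
[2] flags=1000 GT?F → skip
[3] flags=1000 VC?T → r2=0x5f
[4] flags=1000 → (cmp)
[5] flags=1000 GT?F → skip
[6] flags=1000 GE?F → skip
[7] flags=1000 CC?T → r0=0x1d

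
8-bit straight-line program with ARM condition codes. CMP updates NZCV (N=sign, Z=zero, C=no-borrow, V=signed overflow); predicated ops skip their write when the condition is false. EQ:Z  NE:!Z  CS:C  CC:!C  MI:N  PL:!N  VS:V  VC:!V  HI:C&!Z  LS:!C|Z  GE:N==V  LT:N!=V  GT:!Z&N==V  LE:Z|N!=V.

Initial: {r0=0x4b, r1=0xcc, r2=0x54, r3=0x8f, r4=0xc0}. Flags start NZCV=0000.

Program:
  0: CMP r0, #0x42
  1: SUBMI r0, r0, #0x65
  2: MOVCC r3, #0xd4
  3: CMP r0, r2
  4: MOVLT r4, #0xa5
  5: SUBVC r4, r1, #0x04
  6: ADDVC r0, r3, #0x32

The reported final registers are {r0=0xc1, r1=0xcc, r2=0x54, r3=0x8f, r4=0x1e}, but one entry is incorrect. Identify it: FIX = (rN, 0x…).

FIX = (r4, 0xc8)

[0] flags=0010 → (cmp)
[1] flags=0010 MI?F → skip
[2] flags=0010 CC?F → skip
[3] flags=1000 → (cmp)
[4] flags=1000 LT?T → r4=0xa5
[5] flags=1000 VC?T → r4=0xc8
[6] flags=1000 VC?T → r0=0xc1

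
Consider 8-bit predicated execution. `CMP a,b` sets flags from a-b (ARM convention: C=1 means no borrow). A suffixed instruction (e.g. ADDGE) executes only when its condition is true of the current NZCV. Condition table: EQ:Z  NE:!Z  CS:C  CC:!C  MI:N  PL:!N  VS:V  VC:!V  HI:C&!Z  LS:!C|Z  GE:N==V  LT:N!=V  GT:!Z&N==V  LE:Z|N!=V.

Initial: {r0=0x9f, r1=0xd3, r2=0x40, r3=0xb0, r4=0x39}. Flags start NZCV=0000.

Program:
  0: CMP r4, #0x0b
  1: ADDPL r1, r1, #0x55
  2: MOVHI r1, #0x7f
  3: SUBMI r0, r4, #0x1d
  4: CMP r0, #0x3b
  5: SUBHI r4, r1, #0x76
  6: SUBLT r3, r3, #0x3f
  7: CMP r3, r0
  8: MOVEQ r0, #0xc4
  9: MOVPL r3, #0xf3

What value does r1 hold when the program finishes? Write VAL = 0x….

VAL = 0x7f

0: ✓ CMP  NZCV=0010
1: ✓ ADDPL  r1←0x28
2: ✓ MOVHI  r1←0x7f
3: · SUBMI
4: ✓ CMP  NZCV=0011
5: ✓ SUBHI  r4←0x09
6: ✓ SUBLT  r3←0x71
7: ✓ CMP  NZCV=1001
8: · MOVEQ
9: · MOVPL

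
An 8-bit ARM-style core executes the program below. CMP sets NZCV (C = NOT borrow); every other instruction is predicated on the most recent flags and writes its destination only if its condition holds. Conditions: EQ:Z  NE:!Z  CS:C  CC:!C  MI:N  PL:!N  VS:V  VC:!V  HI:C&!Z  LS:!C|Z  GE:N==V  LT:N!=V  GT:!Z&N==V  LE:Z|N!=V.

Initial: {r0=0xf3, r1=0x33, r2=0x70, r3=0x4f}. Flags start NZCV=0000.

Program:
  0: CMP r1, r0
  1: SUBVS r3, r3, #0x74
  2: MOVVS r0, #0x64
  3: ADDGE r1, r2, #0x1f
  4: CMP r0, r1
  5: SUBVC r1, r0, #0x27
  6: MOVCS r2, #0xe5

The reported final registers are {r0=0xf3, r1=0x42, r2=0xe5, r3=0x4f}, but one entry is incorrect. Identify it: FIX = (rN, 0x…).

[0] flags=0000 → (cmp)
[1] flags=0000 VS?F → skip
[2] flags=0000 VS?F → skip
[3] flags=0000 GE?T → r1=0x8f
[4] flags=0010 → (cmp)
[5] flags=0010 VC?T → r1=0xcc
[6] flags=0010 CS?T → r2=0xe5

FIX = (r1, 0xcc)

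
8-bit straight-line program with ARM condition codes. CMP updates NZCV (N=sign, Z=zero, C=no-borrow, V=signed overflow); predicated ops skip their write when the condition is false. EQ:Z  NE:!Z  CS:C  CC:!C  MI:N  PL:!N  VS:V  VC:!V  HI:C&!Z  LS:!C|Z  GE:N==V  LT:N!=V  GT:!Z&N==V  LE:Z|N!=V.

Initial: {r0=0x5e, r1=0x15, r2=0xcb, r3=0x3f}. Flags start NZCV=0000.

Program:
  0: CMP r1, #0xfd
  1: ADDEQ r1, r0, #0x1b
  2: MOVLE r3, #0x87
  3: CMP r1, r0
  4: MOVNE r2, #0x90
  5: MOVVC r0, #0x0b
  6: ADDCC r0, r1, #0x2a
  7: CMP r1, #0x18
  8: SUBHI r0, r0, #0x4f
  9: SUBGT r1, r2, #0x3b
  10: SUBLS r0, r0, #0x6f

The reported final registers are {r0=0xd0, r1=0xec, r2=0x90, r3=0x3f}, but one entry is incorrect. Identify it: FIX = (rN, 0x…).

[0] flags=0000 → (cmp)
[1] flags=0000 EQ?F → skip
[2] flags=0000 LE?F → skip
[3] flags=1000 → (cmp)
[4] flags=1000 NE?T → r2=0x90
[5] flags=1000 VC?T → r0=0x0b
[6] flags=1000 CC?T → r0=0x3f
[7] flags=1000 → (cmp)
[8] flags=1000 HI?F → skip
[9] flags=1000 GT?F → skip
[10] flags=1000 LS?T → r0=0xd0

FIX = (r1, 0x15)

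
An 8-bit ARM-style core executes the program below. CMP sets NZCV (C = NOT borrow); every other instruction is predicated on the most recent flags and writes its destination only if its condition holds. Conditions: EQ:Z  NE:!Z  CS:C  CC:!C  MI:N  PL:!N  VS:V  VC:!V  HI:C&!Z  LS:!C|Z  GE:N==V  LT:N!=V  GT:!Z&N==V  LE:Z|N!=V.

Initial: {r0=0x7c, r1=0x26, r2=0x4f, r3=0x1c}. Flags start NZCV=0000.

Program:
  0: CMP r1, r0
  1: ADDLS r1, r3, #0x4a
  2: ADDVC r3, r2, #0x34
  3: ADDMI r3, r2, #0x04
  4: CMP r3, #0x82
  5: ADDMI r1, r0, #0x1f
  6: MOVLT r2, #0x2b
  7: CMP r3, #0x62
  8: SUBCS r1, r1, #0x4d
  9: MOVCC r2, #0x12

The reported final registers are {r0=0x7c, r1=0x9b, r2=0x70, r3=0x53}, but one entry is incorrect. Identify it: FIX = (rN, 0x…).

[0] flags=1000 → (cmp)
[1] flags=1000 LS?T → r1=0x66
[2] flags=1000 VC?T → r3=0x83
[3] flags=1000 MI?T → r3=0x53
[4] flags=1001 → (cmp)
[5] flags=1001 MI?T → r1=0x9b
[6] flags=1001 LT?F → skip
[7] flags=1000 → (cmp)
[8] flags=1000 CS?F → skip
[9] flags=1000 CC?T → r2=0x12

FIX = (r2, 0x12)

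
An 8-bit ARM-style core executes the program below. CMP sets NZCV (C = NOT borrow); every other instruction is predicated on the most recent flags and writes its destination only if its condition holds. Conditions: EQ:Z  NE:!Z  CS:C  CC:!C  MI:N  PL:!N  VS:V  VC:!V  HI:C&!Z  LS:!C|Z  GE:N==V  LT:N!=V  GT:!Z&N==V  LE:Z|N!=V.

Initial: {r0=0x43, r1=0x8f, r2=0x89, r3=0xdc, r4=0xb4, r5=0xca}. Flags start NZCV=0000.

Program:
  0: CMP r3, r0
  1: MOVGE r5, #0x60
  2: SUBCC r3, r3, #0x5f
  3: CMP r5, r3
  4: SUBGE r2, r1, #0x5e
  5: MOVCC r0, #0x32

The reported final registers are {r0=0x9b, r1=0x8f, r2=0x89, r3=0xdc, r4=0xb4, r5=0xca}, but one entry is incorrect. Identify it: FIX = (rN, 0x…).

FIX = (r0, 0x32)

0: ✓ CMP  NZCV=1010
1: · MOVGE
2: · SUBCC
3: ✓ CMP  NZCV=1000
4: · SUBGE
5: ✓ MOVCC  r0←0x32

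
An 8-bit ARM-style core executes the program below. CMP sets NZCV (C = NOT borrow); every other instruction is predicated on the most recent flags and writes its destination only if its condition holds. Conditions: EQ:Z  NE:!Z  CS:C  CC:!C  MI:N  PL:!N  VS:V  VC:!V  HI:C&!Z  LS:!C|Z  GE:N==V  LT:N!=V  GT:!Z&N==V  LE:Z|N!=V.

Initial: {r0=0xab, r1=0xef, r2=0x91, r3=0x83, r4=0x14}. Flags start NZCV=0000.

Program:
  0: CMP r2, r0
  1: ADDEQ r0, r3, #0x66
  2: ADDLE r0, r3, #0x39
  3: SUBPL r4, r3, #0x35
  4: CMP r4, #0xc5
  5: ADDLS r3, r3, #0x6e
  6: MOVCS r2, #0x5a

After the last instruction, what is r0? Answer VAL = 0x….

VAL = 0xbc

[0] flags=1000 → (cmp)
[1] flags=1000 EQ?F → skip
[2] flags=1000 LE?T → r0=0xbc
[3] flags=1000 PL?F → skip
[4] flags=0000 → (cmp)
[5] flags=0000 LS?T → r3=0xf1
[6] flags=0000 CS?F → skip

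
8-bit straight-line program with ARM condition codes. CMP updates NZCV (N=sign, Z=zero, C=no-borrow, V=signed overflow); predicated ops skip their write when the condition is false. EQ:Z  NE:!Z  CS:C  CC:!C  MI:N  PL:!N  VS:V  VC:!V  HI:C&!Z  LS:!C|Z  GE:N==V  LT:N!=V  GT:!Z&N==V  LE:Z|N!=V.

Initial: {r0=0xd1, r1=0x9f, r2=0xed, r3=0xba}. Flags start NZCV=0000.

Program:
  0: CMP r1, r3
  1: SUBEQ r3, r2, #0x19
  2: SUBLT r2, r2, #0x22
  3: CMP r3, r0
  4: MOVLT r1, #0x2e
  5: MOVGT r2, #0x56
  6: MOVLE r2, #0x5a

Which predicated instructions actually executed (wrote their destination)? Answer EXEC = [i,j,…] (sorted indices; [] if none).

0: ✓ CMP  NZCV=1000
1: · SUBEQ
2: ✓ SUBLT  r2←0xcb
3: ✓ CMP  NZCV=1000
4: ✓ MOVLT  r1←0x2e
5: · MOVGT
6: ✓ MOVLE  r2←0x5a

EXEC = [2,4,6]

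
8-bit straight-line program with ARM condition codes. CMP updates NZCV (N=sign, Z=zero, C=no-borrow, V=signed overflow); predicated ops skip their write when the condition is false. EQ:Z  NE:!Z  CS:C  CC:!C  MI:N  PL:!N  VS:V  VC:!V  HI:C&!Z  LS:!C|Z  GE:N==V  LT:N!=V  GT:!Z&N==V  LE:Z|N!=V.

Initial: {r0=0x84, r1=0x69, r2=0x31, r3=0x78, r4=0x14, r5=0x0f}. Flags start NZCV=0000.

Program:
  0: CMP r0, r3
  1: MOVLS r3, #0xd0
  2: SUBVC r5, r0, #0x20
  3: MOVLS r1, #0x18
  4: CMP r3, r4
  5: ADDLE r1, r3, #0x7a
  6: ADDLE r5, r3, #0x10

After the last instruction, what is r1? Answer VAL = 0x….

0: ✓ CMP  NZCV=0011
1: · MOVLS
2: · SUBVC
3: · MOVLS
4: ✓ CMP  NZCV=0010
5: · ADDLE
6: · ADDLE

VAL = 0x69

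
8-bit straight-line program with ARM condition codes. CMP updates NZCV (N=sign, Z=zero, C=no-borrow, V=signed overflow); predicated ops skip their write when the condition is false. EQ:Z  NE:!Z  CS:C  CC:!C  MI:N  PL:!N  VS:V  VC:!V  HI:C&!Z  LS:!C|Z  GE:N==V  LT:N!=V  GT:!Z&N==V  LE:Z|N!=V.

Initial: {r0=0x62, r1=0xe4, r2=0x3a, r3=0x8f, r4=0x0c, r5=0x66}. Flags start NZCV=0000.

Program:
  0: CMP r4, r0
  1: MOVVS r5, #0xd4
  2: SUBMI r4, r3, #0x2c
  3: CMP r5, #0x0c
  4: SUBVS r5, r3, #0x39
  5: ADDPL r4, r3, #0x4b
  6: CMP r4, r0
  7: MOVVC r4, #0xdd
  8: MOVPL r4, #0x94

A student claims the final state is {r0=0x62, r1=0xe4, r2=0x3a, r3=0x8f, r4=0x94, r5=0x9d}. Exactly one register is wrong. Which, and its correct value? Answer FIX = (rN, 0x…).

0: ✓ CMP  NZCV=1000
1: · MOVVS
2: ✓ SUBMI  r4←0x63
3: ✓ CMP  NZCV=0010
4: · SUBVS
5: ✓ ADDPL  r4←0xda
6: ✓ CMP  NZCV=0011
7: · MOVVC
8: ✓ MOVPL  r4←0x94

FIX = (r5, 0x66)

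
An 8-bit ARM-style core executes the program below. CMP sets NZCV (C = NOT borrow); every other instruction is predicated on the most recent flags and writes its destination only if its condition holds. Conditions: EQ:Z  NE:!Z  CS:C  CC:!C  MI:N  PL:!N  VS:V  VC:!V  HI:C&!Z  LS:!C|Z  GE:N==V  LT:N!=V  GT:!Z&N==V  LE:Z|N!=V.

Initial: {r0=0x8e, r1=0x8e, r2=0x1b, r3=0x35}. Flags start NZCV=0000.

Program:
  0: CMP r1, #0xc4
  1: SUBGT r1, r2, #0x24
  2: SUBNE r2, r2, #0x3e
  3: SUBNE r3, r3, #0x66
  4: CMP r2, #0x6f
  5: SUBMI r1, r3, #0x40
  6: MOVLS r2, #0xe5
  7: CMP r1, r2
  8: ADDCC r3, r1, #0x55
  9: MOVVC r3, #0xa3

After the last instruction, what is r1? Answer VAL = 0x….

VAL = 0x8e

[0] flags=1000 → (cmp)
[1] flags=1000 GT?F → skip
[2] flags=1000 NE?T → r2=0xdd
[3] flags=1000 NE?T → r3=0xcf
[4] flags=0011 → (cmp)
[5] flags=0011 MI?F → skip
[6] flags=0011 LS?F → skip
[7] flags=1000 → (cmp)
[8] flags=1000 CC?T → r3=0xe3
[9] flags=1000 VC?T → r3=0xa3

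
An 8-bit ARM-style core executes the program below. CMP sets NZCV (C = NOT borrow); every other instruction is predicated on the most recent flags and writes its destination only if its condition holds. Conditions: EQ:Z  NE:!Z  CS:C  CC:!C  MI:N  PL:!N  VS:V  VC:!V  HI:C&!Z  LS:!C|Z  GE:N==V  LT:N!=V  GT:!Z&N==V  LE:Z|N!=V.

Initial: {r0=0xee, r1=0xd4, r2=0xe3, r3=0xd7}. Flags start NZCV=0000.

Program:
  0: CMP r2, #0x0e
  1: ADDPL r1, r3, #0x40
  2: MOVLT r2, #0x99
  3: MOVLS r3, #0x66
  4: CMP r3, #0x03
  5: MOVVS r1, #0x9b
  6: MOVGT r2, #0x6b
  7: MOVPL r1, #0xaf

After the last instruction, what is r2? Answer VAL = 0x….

[0] flags=1010 → (cmp)
[1] flags=1010 PL?F → skip
[2] flags=1010 LT?T → r2=0x99
[3] flags=1010 LS?F → skip
[4] flags=1010 → (cmp)
[5] flags=1010 VS?F → skip
[6] flags=1010 GT?F → skip
[7] flags=1010 PL?F → skip

VAL = 0x99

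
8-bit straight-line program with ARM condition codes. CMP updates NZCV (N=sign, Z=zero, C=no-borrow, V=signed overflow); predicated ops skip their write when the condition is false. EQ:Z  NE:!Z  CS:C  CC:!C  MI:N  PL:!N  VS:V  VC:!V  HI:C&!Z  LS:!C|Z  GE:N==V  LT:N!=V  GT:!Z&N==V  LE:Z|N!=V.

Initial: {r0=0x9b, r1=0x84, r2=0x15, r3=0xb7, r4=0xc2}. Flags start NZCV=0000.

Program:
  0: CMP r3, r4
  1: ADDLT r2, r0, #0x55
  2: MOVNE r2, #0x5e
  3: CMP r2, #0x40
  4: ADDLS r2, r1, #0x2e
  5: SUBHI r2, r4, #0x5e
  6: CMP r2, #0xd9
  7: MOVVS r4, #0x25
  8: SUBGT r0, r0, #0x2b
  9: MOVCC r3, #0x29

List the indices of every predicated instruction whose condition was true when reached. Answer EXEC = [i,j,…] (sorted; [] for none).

EXEC = [1,2,5,7,8,9]

[0] flags=1000 → (cmp)
[1] flags=1000 LT?T → r2=0xf0
[2] flags=1000 NE?T → r2=0x5e
[3] flags=0010 → (cmp)
[4] flags=0010 LS?F → skip
[5] flags=0010 HI?T → r2=0x64
[6] flags=1001 → (cmp)
[7] flags=1001 VS?T → r4=0x25
[8] flags=1001 GT?T → r0=0x70
[9] flags=1001 CC?T → r3=0x29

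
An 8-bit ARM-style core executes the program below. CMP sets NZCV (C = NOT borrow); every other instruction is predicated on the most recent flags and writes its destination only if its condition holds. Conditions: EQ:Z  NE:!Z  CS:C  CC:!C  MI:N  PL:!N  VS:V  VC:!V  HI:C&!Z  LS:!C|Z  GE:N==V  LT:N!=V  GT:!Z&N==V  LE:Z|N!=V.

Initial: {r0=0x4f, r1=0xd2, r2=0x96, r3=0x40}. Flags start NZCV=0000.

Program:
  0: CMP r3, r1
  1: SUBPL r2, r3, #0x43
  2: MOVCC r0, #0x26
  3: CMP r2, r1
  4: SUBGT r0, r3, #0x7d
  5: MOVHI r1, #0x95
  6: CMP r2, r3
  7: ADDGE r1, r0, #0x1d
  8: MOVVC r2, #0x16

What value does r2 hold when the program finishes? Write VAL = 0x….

[0] flags=0000 → (cmp)
[1] flags=0000 PL?T → r2=0xfd
[2] flags=0000 CC?T → r0=0x26
[3] flags=0010 → (cmp)
[4] flags=0010 GT?T → r0=0xc3
[5] flags=0010 HI?T → r1=0x95
[6] flags=1010 → (cmp)
[7] flags=1010 GE?F → skip
[8] flags=1010 VC?T → r2=0x16

VAL = 0x16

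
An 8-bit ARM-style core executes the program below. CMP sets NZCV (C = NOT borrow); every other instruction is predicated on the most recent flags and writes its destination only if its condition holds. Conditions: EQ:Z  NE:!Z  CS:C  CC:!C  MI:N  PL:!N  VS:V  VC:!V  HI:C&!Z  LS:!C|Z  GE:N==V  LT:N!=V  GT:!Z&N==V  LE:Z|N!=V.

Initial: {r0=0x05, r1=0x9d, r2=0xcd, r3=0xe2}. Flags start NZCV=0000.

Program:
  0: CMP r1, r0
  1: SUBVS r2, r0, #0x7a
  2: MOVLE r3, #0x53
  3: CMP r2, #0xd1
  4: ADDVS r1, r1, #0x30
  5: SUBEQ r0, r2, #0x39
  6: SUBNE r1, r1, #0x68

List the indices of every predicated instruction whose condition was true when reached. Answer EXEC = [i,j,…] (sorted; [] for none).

[0] flags=1010 → (cmp)
[1] flags=1010 VS?F → skip
[2] flags=1010 LE?T → r3=0x53
[3] flags=1000 → (cmp)
[4] flags=1000 VS?F → skip
[5] flags=1000 EQ?F → skip
[6] flags=1000 NE?T → r1=0x35

EXEC = [2,6]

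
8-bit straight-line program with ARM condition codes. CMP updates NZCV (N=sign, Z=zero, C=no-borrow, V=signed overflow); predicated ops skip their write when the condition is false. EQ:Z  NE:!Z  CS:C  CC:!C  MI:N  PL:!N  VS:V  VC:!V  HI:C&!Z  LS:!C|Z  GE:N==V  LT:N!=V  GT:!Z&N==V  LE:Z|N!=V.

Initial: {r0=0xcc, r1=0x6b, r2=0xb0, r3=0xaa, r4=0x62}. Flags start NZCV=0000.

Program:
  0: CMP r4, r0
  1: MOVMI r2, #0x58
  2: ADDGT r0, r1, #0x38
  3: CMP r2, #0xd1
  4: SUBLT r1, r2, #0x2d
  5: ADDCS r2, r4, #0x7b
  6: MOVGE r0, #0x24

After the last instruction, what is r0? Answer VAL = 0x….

VAL = 0x24

[0] flags=1001 → (cmp)
[1] flags=1001 MI?T → r2=0x58
[2] flags=1001 GT?T → r0=0xa3
[3] flags=1001 → (cmp)
[4] flags=1001 LT?F → skip
[5] flags=1001 CS?F → skip
[6] flags=1001 GE?T → r0=0x24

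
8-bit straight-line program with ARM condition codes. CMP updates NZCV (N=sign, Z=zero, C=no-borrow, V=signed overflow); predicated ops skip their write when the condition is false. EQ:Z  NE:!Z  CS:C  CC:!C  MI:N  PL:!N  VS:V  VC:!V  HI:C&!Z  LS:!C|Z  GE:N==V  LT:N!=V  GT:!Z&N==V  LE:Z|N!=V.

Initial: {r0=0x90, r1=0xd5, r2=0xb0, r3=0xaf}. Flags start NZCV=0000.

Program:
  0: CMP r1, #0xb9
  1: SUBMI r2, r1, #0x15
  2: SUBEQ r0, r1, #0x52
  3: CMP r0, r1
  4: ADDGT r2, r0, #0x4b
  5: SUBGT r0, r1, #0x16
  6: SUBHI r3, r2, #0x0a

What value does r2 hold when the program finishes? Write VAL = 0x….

VAL = 0xb0

[0] flags=0010 → (cmp)
[1] flags=0010 MI?F → skip
[2] flags=0010 EQ?F → skip
[3] flags=1000 → (cmp)
[4] flags=1000 GT?F → skip
[5] flags=1000 GT?F → skip
[6] flags=1000 HI?F → skip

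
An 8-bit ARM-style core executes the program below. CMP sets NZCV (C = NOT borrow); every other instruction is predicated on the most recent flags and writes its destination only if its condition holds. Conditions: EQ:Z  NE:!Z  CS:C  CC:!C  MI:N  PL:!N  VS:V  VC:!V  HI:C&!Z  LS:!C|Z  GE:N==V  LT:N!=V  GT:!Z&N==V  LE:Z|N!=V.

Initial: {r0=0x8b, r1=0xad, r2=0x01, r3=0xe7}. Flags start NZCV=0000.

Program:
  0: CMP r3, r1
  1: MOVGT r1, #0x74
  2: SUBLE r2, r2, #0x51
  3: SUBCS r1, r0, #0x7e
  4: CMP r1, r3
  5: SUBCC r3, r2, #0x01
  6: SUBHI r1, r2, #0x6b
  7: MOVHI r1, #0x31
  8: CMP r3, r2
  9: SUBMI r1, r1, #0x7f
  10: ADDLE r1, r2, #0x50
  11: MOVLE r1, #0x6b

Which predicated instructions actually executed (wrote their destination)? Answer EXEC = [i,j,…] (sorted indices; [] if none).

EXEC = [1,3,5,9,10,11]

[0] flags=0010 → (cmp)
[1] flags=0010 GT?T → r1=0x74
[2] flags=0010 LE?F → skip
[3] flags=0010 CS?T → r1=0x0d
[4] flags=0000 → (cmp)
[5] flags=0000 CC?T → r3=0x00
[6] flags=0000 HI?F → skip
[7] flags=0000 HI?F → skip
[8] flags=1000 → (cmp)
[9] flags=1000 MI?T → r1=0x8e
[10] flags=1000 LE?T → r1=0x51
[11] flags=1000 LE?T → r1=0x6b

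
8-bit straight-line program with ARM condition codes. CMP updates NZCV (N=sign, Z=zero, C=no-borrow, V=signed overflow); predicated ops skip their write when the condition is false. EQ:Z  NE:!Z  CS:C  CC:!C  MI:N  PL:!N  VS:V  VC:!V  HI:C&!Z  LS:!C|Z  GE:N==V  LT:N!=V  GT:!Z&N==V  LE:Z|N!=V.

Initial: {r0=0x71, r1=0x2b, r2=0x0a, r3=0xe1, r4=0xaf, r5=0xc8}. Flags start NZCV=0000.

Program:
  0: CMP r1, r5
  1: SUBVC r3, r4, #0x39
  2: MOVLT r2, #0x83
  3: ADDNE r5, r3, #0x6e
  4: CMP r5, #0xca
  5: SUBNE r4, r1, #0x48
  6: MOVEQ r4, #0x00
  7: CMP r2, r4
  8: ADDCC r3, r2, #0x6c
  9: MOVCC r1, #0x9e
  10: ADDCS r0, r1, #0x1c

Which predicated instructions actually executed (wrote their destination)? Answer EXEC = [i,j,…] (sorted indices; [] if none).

0: ✓ CMP  NZCV=0000
1: ✓ SUBVC  r3←0x76
2: · MOVLT
3: ✓ ADDNE  r5←0xe4
4: ✓ CMP  NZCV=0010
5: ✓ SUBNE  r4←0xe3
6: · MOVEQ
7: ✓ CMP  NZCV=0000
8: ✓ ADDCC  r3←0x76
9: ✓ MOVCC  r1←0x9e
10: · ADDCS

EXEC = [1,3,5,8,9]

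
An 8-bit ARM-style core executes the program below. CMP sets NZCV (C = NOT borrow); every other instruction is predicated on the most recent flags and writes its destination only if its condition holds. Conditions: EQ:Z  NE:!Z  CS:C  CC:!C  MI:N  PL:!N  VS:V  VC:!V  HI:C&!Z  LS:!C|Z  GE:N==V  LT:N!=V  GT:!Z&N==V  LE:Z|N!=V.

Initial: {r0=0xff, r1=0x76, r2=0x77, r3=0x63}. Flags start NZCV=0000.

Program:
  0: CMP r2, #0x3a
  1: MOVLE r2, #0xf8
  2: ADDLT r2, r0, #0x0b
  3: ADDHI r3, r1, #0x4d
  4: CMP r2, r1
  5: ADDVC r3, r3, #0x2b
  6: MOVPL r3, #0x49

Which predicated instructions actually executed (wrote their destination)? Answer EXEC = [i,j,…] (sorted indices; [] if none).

[0] flags=0010 → (cmp)
[1] flags=0010 LE?F → skip
[2] flags=0010 LT?F → skip
[3] flags=0010 HI?T → r3=0xc3
[4] flags=0010 → (cmp)
[5] flags=0010 VC?T → r3=0xee
[6] flags=0010 PL?T → r3=0x49

EXEC = [3,5,6]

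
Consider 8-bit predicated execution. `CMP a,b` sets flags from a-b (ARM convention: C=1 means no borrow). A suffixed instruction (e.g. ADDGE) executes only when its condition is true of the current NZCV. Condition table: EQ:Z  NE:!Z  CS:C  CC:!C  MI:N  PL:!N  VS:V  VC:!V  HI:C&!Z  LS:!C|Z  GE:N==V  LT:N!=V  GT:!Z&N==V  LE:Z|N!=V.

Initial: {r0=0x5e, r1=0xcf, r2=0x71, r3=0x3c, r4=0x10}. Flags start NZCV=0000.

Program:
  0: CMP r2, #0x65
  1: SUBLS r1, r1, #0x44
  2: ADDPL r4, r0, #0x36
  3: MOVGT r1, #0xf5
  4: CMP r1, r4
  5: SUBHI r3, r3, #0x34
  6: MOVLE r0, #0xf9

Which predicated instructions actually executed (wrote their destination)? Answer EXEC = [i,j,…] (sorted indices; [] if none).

[0] flags=0010 → (cmp)
[1] flags=0010 LS?F → skip
[2] flags=0010 PL?T → r4=0x94
[3] flags=0010 GT?T → r1=0xf5
[4] flags=0010 → (cmp)
[5] flags=0010 HI?T → r3=0x08
[6] flags=0010 LE?F → skip

EXEC = [2,3,5]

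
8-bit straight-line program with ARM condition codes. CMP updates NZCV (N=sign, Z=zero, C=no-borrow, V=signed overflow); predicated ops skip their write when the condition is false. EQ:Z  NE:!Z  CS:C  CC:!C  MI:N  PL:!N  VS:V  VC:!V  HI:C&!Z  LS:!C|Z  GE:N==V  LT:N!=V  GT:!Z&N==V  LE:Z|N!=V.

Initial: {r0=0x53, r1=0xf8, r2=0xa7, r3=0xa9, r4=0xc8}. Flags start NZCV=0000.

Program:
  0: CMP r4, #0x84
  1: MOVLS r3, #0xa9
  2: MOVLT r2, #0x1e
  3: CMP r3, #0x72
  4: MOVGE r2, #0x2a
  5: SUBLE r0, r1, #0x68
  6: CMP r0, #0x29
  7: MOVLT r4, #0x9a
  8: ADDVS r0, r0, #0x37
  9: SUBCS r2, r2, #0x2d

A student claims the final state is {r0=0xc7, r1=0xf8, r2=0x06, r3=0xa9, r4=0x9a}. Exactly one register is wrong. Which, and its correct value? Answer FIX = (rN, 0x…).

FIX = (r2, 0x7a)

0: ✓ CMP  NZCV=0010
1: · MOVLS
2: · MOVLT
3: ✓ CMP  NZCV=0011
4: · MOVGE
5: ✓ SUBLE  r0←0x90
6: ✓ CMP  NZCV=0011
7: ✓ MOVLT  r4←0x9a
8: ✓ ADDVS  r0←0xc7
9: ✓ SUBCS  r2←0x7a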